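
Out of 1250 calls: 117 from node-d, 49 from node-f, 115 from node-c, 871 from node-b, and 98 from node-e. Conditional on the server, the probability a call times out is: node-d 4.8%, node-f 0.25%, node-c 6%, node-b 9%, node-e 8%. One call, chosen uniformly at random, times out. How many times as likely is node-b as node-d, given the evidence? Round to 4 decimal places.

13.9583

By Bayes' rule, posterior ∝ prior × likelihood:
  node-d: 0.0936 × 0.048 = 0.0044928
  node-f: 0.0392 × 0.0025 = 0.000098
  node-c: 0.092 × 0.06 = 0.00552
  node-b: 0.6968 × 0.09 = 0.062712
  node-e: 0.0784 × 0.08 = 0.006272
Total = 0.0790948.
The ratio is 0.062712 / 0.0044928 (the normalizer cancels) = 13.9583.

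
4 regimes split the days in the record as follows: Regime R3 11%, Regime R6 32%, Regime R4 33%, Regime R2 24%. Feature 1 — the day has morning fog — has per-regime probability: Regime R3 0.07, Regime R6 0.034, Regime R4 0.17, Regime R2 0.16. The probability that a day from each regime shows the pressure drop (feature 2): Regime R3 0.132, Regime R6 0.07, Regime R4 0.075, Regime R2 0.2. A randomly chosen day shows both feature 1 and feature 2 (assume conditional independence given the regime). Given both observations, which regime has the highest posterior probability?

Regime R2

By Bayes' rule, posterior ∝ prior × likelihood:
  Regime R3: 0.11 × 0.07 × 0.132 = 0.0010164
  Regime R6: 0.32 × 0.034 × 0.07 = 0.0007616
  Regime R4: 0.33 × 0.17 × 0.075 = 0.0042075
  Regime R2: 0.24 × 0.16 × 0.2 = 0.00768
Sum = 0.0136655.
Largest term belongs to Regime R2, so Regime R2 is most probable.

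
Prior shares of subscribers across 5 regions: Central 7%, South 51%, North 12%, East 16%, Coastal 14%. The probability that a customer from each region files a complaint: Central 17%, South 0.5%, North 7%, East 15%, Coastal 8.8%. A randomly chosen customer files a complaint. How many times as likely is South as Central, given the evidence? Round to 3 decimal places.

0.214

Compute prior × likelihood for every hypothesis:
  Central: 0.07 × 0.17 = 0.0119
  South: 0.51 × 0.005 = 0.00255
  North: 0.12 × 0.07 = 0.0084
  East: 0.16 × 0.15 = 0.024
  Coastal: 0.14 × 0.088 = 0.01232
Sum = 0.05917.
The ratio is 0.00255 / 0.0119 (the normalizer cancels) = 0.214.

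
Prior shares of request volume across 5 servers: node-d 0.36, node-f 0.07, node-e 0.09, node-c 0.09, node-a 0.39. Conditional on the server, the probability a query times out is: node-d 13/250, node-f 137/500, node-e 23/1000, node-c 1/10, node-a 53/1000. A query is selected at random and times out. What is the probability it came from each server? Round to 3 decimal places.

node-d 0.269, node-f 0.275, node-e 0.030, node-c 0.129, node-a 0.297

By Bayes' rule, posterior ∝ prior × likelihood:
  node-d: 0.36 × 0.052 = 0.01872
  node-f: 0.07 × 0.274 = 0.01918
  node-e: 0.09 × 0.023 = 0.00207
  node-c: 0.09 × 0.1 = 0.009
  node-a: 0.39 × 0.053 = 0.02067
Sum = 0.06964.
P(node-d | timeout) = 0.01872/0.06964 ≈ 0.269
P(node-f | timeout) = 0.01918/0.06964 ≈ 0.275
P(node-e | timeout) = 0.00207/0.06964 ≈ 0.030
P(node-c | timeout) = 0.009/0.06964 ≈ 0.129
P(node-a | timeout) = 0.02067/0.06964 ≈ 0.297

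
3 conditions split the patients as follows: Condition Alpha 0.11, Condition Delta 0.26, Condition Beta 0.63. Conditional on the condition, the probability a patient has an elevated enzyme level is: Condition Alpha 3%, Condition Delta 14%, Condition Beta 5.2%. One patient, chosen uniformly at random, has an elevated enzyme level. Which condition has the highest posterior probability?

Condition Delta

By Bayes' rule, posterior ∝ prior × likelihood:
  Condition Alpha: 0.11 × 0.03 = 0.0033
  Condition Delta: 0.26 × 0.14 = 0.0364
  Condition Beta: 0.63 × 0.052 = 0.03276
Total = 0.07246.
Largest term belongs to Condition Delta, so Condition Delta is most probable.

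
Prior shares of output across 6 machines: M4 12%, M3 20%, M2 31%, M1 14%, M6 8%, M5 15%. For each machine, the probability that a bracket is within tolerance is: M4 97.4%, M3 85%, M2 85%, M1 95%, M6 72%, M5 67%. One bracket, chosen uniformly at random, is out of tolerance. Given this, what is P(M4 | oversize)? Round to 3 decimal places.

0.020

Taking complements, P(oversize | each) = M4 0.026, M3 0.15, M2 0.15, M1 0.05, M6 0.28, M5 0.33.
By Bayes' rule, posterior ∝ prior × likelihood:
  M4: 0.12 × 0.026 = 0.00312
  M3: 0.2 × 0.15 = 0.03
  M2: 0.31 × 0.15 = 0.0465
  M1: 0.14 × 0.05 = 0.007
  M6: 0.08 × 0.28 = 0.0224
  M5: 0.15 × 0.33 = 0.0495
Normalizing constant = 0.15852.
P(M4 | evidence) = 0.00312 / 0.15852 ≈ 0.020.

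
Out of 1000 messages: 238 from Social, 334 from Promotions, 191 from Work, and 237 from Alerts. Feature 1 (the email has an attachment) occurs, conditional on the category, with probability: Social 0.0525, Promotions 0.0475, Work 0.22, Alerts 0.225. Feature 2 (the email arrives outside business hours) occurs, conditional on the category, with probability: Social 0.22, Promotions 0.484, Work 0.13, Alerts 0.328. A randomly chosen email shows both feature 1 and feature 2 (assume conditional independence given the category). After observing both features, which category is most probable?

By Bayes' rule, posterior ∝ prior × likelihood:
  Social: 0.238 × 0.0525 × 0.22 = 0.0027489
  Promotions: 0.334 × 0.0475 × 0.484 = 0.00767866
  Work: 0.191 × 0.22 × 0.13 = 0.0054626
  Alerts: 0.237 × 0.225 × 0.328 = 0.0174906
Total = 0.03338076.
Largest term belongs to Alerts, so Alerts is most probable.

Alerts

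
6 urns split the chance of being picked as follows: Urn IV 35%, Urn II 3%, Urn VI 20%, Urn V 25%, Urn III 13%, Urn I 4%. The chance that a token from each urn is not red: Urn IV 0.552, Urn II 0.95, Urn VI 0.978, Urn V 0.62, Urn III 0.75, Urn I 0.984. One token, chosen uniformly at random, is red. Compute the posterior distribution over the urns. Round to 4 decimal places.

Taking complements, P(red | each) = Urn IV 0.448, Urn II 0.05, Urn VI 0.022, Urn V 0.38, Urn III 0.25, Urn I 0.016.
Prior × likelihood for each hypothesis:
  Urn IV: 0.35 × 0.448 = 0.1568
  Urn II: 0.03 × 0.05 = 0.0015
  Urn VI: 0.2 × 0.022 = 0.0044
  Urn V: 0.25 × 0.38 = 0.095
  Urn III: 0.13 × 0.25 = 0.0325
  Urn I: 0.04 × 0.016 = 0.00064
Total = 0.29084.
P(Urn IV | red) = 0.1568/0.29084 ≈ 0.5391
P(Urn II | red) = 0.0015/0.29084 ≈ 0.0052
P(Urn VI | red) = 0.0044/0.29084 ≈ 0.0151
P(Urn V | red) = 0.095/0.29084 ≈ 0.3266
P(Urn III | red) = 0.0325/0.29084 ≈ 0.1117
P(Urn I | red) = 0.00064/0.29084 ≈ 0.0022
(Check: 0.5391+0.0052+0.0151+0.3266+0.1117+0.0022 = 0.9999.)

Urn IV 0.5391, Urn II 0.0052, Urn VI 0.0151, Urn V 0.3266, Urn III 0.1117, Urn I 0.0022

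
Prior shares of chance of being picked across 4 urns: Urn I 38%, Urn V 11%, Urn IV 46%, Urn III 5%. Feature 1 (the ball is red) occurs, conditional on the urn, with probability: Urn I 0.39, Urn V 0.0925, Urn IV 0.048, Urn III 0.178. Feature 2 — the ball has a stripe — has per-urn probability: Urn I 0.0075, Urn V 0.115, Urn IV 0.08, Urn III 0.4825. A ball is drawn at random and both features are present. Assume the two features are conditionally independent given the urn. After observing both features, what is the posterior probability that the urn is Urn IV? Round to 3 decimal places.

By Bayes' rule, posterior ∝ prior × likelihood:
  Urn I: 0.38 × 0.39 × 0.0075 = 0.0011115
  Urn V: 0.11 × 0.0925 × 0.115 = 0.001170125
  Urn IV: 0.46 × 0.048 × 0.08 = 0.0017664
  Urn III: 0.05 × 0.178 × 0.4825 = 0.00429425
Total = 0.008342275.
P(Urn IV | evidence) = 0.0017664 / 0.008342275 ≈ 0.212.

0.212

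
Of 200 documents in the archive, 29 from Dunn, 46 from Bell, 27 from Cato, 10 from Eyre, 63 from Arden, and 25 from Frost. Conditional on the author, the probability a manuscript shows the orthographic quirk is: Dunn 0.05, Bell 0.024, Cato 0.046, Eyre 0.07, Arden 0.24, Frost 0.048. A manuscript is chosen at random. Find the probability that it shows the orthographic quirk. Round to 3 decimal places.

Compute prior × likelihood for every hypothesis:
  Dunn: 0.145 × 0.05 = 0.00725
  Bell: 0.23 × 0.024 = 0.00552
  Cato: 0.135 × 0.046 = 0.00621
  Eyre: 0.05 × 0.07 = 0.0035
  Arden: 0.315 × 0.24 = 0.0756
  Frost: 0.125 × 0.048 = 0.006
P(quirk) = 0.00725 + 0.00552 + 0.00621 + 0.0035 + 0.0756 + 0.006 = 0.10408 → 0.104.

0.104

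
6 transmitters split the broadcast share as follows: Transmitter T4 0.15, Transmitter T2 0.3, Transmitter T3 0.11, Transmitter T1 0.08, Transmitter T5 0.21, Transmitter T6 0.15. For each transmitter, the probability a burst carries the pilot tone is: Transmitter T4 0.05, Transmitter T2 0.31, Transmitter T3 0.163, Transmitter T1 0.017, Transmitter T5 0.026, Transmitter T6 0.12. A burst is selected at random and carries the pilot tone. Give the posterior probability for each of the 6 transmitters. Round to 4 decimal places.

Transmitter T4 0.0524, Transmitter T2 0.6492, Transmitter T3 0.1252, Transmitter T1 0.0095, Transmitter T5 0.0381, Transmitter T6 0.1257

Compute prior × likelihood for every hypothesis:
  Transmitter T4: 0.15 × 0.05 = 0.0075
  Transmitter T2: 0.3 × 0.31 = 0.093
  Transmitter T3: 0.11 × 0.163 = 0.01793
  Transmitter T1: 0.08 × 0.017 = 0.00136
  Transmitter T5: 0.21 × 0.026 = 0.00546
  Transmitter T6: 0.15 × 0.12 = 0.018
Sum = 0.14325.
P(Transmitter T4 | pilot) = 0.0075/0.14325 ≈ 0.0524
P(Transmitter T2 | pilot) = 0.093/0.14325 ≈ 0.6492
P(Transmitter T3 | pilot) = 0.01793/0.14325 ≈ 0.1252
P(Transmitter T1 | pilot) = 0.00136/0.14325 ≈ 0.0095
P(Transmitter T5 | pilot) = 0.00546/0.14325 ≈ 0.0381
P(Transmitter T6 | pilot) = 0.018/0.14325 ≈ 0.1257
(Check: 0.0524+0.6492+0.1252+0.0095+0.0381+0.1257 = 1.0001.)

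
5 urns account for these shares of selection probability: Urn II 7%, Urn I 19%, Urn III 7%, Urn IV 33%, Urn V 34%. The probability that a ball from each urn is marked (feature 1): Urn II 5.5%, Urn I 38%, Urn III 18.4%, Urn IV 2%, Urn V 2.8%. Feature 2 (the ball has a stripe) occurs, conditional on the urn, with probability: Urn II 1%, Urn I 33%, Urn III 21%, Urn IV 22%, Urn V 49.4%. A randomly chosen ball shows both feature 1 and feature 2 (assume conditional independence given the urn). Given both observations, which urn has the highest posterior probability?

Urn I

Compute prior × likelihood for every hypothesis:
  Urn II: 0.07 × 0.055 × 0.01 = 0.0000385
  Urn I: 0.19 × 0.38 × 0.33 = 0.023826
  Urn III: 0.07 × 0.184 × 0.21 = 0.0027048
  Urn IV: 0.33 × 0.02 × 0.22 = 0.001452
  Urn V: 0.34 × 0.028 × 0.494 = 0.00470288
Normalizing constant = 0.03272418.
Largest term belongs to Urn I, so Urn I is most probable.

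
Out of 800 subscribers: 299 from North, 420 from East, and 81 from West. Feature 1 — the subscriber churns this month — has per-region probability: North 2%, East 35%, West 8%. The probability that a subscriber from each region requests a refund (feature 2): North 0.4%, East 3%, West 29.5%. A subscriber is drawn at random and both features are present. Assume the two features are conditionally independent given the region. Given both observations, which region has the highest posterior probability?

By Bayes' rule, posterior ∝ prior × likelihood:
  North: 0.37375 × 0.02 × 0.004 = 0.0000299
  East: 0.525 × 0.35 × 0.03 = 0.0055125
  West: 0.10125 × 0.08 × 0.295 = 0.0023895
Normalizing constant = 0.0079319.
Largest term belongs to East, so East is most probable.

East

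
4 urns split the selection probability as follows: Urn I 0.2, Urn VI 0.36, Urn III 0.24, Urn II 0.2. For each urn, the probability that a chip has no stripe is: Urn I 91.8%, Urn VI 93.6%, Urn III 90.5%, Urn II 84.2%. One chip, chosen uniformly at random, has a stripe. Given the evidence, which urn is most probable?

Taking complements, P(striped | each) = Urn I 0.082, Urn VI 0.064, Urn III 0.095, Urn II 0.158.
Compute prior × likelihood for every hypothesis:
  Urn I: 0.2 × 0.082 = 0.0164
  Urn VI: 0.36 × 0.064 = 0.02304
  Urn III: 0.24 × 0.095 = 0.0228
  Urn II: 0.2 × 0.158 = 0.0316
Sum = 0.09384.
Largest term belongs to Urn II, so Urn II is most probable.

Urn II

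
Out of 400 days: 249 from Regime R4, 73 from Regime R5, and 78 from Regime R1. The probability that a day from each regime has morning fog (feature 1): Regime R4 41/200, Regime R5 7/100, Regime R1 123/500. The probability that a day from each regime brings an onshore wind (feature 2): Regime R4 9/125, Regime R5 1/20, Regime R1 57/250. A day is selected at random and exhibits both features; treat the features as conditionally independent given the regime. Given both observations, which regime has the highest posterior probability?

By Bayes' rule, posterior ∝ prior × likelihood:
  Regime R4: 0.6225 × 0.205 × 0.072 = 0.0091881
  Regime R5: 0.1825 × 0.07 × 0.05 = 0.00063875
  Regime R1: 0.195 × 0.246 × 0.228 = 0.01093716
Sum = 0.02076401.
Largest term belongs to Regime R1, so Regime R1 is most probable.

Regime R1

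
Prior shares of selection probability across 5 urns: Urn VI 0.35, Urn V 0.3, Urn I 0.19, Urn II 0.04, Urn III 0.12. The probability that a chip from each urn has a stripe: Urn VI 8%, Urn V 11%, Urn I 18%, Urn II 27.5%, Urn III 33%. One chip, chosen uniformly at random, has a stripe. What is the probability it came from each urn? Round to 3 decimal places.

Compute prior × likelihood for every hypothesis:
  Urn VI: 0.35 × 0.08 = 0.028
  Urn V: 0.3 × 0.11 = 0.033
  Urn I: 0.19 × 0.18 = 0.0342
  Urn II: 0.04 × 0.275 = 0.011
  Urn III: 0.12 × 0.33 = 0.0396
Normalizing constant = 0.1458.
P(Urn VI | striped) = 0.028/0.1458 ≈ 0.192
P(Urn V | striped) = 0.033/0.1458 ≈ 0.226
P(Urn I | striped) = 0.0342/0.1458 ≈ 0.235
P(Urn II | striped) = 0.011/0.1458 ≈ 0.075
P(Urn III | striped) = 0.0396/0.1458 ≈ 0.272

Urn VI 0.192, Urn V 0.226, Urn I 0.235, Urn II 0.075, Urn III 0.272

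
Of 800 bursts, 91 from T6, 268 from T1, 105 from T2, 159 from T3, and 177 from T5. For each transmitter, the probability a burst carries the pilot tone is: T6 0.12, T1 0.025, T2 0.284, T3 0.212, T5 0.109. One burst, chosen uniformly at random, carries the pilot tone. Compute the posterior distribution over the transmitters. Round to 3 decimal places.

T6 0.109, T1 0.067, T2 0.297, T3 0.336, T5 0.192

Unnormalized posteriors (prior × likelihood):
  T6: 0.11375 × 0.12 = 0.01365
  T1: 0.335 × 0.025 = 0.008375
  T2: 0.13125 × 0.284 = 0.037275
  T3: 0.19875 × 0.212 = 0.042135
  T5: 0.22125 × 0.109 = 0.02411625
Sum = 0.12555125.
P(T6 | pilot) = 0.01365/0.12555125 ≈ 0.109
P(T1 | pilot) = 0.008375/0.12555125 ≈ 0.067
P(T2 | pilot) = 0.037275/0.12555125 ≈ 0.297
P(T3 | pilot) = 0.042135/0.12555125 ≈ 0.336
P(T5 | pilot) = 0.02411625/0.12555125 ≈ 0.192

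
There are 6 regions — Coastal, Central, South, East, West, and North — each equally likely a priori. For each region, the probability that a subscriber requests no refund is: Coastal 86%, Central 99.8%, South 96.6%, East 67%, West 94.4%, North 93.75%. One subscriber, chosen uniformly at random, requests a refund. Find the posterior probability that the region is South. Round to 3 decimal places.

0.054

Taking complements, P(refund | each) = Coastal 0.14, Central 0.002, South 0.034, East 0.33, West 0.056, North 0.0625.
Since the prior is uniform, the posterior is proportional to the likelihood:
  Coastal: 0.14
  Central: 0.002
  South: 0.034
  East: 0.33
  West: 0.056
  North: 0.0625
Sum = 0.6245.
P(South | evidence) = 0.034 / 0.6245 ≈ 0.054.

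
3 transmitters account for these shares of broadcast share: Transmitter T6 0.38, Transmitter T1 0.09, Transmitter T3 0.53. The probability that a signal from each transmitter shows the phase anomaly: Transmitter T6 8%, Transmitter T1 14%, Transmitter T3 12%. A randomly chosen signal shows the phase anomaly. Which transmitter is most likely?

Transmitter T3

Compute prior × likelihood for every hypothesis:
  Transmitter T6: 0.38 × 0.08 = 0.0304
  Transmitter T1: 0.09 × 0.14 = 0.0126
  Transmitter T3: 0.53 × 0.12 = 0.0636
Total = 0.1066.
Largest term belongs to Transmitter T3, so Transmitter T3 is most probable.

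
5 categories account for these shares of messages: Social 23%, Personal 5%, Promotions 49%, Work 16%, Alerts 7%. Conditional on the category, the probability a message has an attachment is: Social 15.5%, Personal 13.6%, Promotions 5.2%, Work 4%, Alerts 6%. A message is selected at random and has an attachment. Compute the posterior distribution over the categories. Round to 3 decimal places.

Prior × likelihood for each hypothesis:
  Social: 0.23 × 0.155 = 0.03565
  Personal: 0.05 × 0.136 = 0.0068
  Promotions: 0.49 × 0.052 = 0.02548
  Work: 0.16 × 0.04 = 0.0064
  Alerts: 0.07 × 0.06 = 0.0042
Sum = 0.07853.
P(Social | attachment) = 0.03565/0.07853 ≈ 0.454
P(Personal | attachment) = 0.0068/0.07853 ≈ 0.087
P(Promotions | attachment) = 0.02548/0.07853 ≈ 0.324
P(Work | attachment) = 0.0064/0.07853 ≈ 0.081
P(Alerts | attachment) = 0.0042/0.07853 ≈ 0.053
(Check: 0.454+0.087+0.324+0.081+0.053 = 0.999.)

Social 0.454, Personal 0.087, Promotions 0.324, Work 0.081, Alerts 0.053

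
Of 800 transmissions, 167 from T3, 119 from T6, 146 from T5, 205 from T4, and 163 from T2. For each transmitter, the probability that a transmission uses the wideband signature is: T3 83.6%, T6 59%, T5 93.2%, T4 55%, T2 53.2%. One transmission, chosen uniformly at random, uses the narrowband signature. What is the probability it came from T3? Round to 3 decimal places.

0.108

Taking complements, P(narrowband | each) = T3 0.164, T6 0.41, T5 0.068, T4 0.45, T2 0.468.
Compute prior × likelihood for every hypothesis:
  T3: 0.20875 × 0.164 = 0.034235
  T6: 0.14875 × 0.41 = 0.0609875
  T5: 0.1825 × 0.068 = 0.01241
  T4: 0.25625 × 0.45 = 0.1153125
  T2: 0.20375 × 0.468 = 0.095355
Total = 0.3183.
P(T3 | evidence) = 0.034235 / 0.3183 ≈ 0.108.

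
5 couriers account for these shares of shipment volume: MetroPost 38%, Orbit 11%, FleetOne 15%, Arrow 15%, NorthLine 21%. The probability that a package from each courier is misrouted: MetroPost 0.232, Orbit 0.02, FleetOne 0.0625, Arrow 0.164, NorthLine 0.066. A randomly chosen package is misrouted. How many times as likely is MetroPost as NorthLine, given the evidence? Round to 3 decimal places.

Unnormalized posteriors (prior × likelihood):
  MetroPost: 0.38 × 0.232 = 0.08816
  Orbit: 0.11 × 0.02 = 0.0022
  FleetOne: 0.15 × 0.0625 = 0.009375
  Arrow: 0.15 × 0.164 = 0.0246
  NorthLine: 0.21 × 0.066 = 0.01386
Total = 0.138195.
The ratio is 0.08816 / 0.01386 (the normalizer cancels) = 6.361.

6.361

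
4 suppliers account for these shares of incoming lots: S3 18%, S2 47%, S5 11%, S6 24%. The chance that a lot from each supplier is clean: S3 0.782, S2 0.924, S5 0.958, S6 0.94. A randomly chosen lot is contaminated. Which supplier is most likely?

Taking complements, P(contaminated | each) = S3 0.218, S2 0.076, S5 0.042, S6 0.06.
Prior × likelihood for each hypothesis:
  S3: 0.18 × 0.218 = 0.03924
  S2: 0.47 × 0.076 = 0.03572
  S5: 0.11 × 0.042 = 0.00462
  S6: 0.24 × 0.06 = 0.0144
Total = 0.09398.
Largest term belongs to S3, so S3 is most probable.

S3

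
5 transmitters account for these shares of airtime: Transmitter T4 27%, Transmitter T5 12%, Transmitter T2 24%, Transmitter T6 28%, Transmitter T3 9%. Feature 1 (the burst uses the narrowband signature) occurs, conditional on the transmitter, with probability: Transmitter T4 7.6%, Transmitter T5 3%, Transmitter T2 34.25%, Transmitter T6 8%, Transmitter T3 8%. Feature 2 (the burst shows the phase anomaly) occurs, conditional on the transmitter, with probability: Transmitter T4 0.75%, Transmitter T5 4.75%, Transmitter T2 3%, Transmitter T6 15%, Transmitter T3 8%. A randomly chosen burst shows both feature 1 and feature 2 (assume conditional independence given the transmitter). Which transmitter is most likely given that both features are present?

By Bayes' rule, posterior ∝ prior × likelihood:
  Transmitter T4: 0.27 × 0.076 × 0.0075 = 0.0001539
  Transmitter T5: 0.12 × 0.03 × 0.0475 = 0.000171
  Transmitter T2: 0.24 × 0.3425 × 0.03 = 0.002466
  Transmitter T6: 0.28 × 0.08 × 0.15 = 0.00336
  Transmitter T3: 0.09 × 0.08 × 0.08 = 0.000576
Total = 0.0067269.
Largest term belongs to Transmitter T6, so Transmitter T6 is most probable.

Transmitter T6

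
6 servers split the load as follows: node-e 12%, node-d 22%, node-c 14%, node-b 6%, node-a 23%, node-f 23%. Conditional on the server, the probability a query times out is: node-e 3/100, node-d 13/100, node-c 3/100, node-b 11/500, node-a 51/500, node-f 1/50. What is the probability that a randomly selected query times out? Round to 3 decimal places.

0.066

Unnormalized posteriors (prior × likelihood):
  node-e: 0.12 × 0.03 = 0.0036
  node-d: 0.22 × 0.13 = 0.0286
  node-c: 0.14 × 0.03 = 0.0042
  node-b: 0.06 × 0.022 = 0.00132
  node-a: 0.23 × 0.102 = 0.02346
  node-f: 0.23 × 0.02 = 0.0046
P(timeout) = 0.0036 + 0.0286 + 0.0042 + 0.00132 + 0.02346 + 0.0046 = 0.06578 → 0.066.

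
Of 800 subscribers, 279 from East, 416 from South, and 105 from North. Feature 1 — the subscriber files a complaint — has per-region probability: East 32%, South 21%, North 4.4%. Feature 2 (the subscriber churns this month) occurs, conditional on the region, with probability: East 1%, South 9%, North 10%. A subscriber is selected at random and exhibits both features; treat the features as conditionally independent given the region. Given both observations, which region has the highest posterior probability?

By Bayes' rule, posterior ∝ prior × likelihood:
  East: 0.34875 × 0.32 × 0.01 = 0.001116
  South: 0.52 × 0.21 × 0.09 = 0.009828
  North: 0.13125 × 0.044 × 0.1 = 0.0005775
Total = 0.0115215.
Largest term belongs to South, so South is most probable.

South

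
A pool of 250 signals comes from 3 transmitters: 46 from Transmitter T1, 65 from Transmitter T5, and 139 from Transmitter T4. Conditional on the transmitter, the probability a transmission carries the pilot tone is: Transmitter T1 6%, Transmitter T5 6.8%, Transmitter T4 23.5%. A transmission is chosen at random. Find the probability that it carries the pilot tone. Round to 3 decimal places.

0.159

Prior × likelihood for each hypothesis:
  Transmitter T1: 0.184 × 0.06 = 0.01104
  Transmitter T5: 0.26 × 0.068 = 0.01768
  Transmitter T4: 0.556 × 0.235 = 0.13066
P(pilot) = 0.01104 + 0.01768 + 0.13066 = 0.15938 → 0.159.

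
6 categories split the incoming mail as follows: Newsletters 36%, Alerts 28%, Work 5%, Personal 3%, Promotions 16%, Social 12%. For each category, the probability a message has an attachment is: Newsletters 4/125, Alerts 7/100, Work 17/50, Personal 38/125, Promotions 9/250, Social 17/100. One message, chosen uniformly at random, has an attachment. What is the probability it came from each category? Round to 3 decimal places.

Unnormalized posteriors (prior × likelihood):
  Newsletters: 0.36 × 0.032 = 0.01152
  Alerts: 0.28 × 0.07 = 0.0196
  Work: 0.05 × 0.34 = 0.017
  Personal: 0.03 × 0.304 = 0.00912
  Promotions: 0.16 × 0.036 = 0.00576
  Social: 0.12 × 0.17 = 0.0204
Sum = 0.0834.
P(Newsletters | attachment) = 0.01152/0.0834 ≈ 0.138
P(Alerts | attachment) = 0.0196/0.0834 ≈ 0.235
P(Work | attachment) = 0.017/0.0834 ≈ 0.204
P(Personal | attachment) = 0.00912/0.0834 ≈ 0.109
P(Promotions | attachment) = 0.00576/0.0834 ≈ 0.069
P(Social | attachment) = 0.0204/0.0834 ≈ 0.245

Newsletters 0.138, Alerts 0.235, Work 0.204, Personal 0.109, Promotions 0.069, Social 0.245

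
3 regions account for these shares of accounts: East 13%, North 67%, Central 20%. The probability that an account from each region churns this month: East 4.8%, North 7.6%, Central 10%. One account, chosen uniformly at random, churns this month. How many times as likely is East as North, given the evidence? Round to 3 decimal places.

Unnormalized posteriors (prior × likelihood):
  East: 0.13 × 0.048 = 0.00624
  North: 0.67 × 0.076 = 0.05092
  Central: 0.2 × 0.1 = 0.02
Normalizing constant = 0.07716.
The ratio is 0.00624 / 0.05092 (the normalizer cancels) = 0.123.

0.123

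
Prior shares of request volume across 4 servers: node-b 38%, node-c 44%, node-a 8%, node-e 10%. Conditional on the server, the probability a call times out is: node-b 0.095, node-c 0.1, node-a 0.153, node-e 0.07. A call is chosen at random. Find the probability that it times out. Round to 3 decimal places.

By Bayes' rule, posterior ∝ prior × likelihood:
  node-b: 0.38 × 0.095 = 0.0361
  node-c: 0.44 × 0.1 = 0.044
  node-a: 0.08 × 0.153 = 0.01224
  node-e: 0.1 × 0.07 = 0.007
P(timeout) = 0.0361 + 0.044 + 0.01224 + 0.007 = 0.09934 → 0.099.

0.099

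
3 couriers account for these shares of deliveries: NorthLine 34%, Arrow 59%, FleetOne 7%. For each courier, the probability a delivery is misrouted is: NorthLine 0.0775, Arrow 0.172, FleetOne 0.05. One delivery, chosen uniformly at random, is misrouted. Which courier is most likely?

Arrow

Prior × likelihood for each hypothesis:
  NorthLine: 0.34 × 0.0775 = 0.02635
  Arrow: 0.59 × 0.172 = 0.10148
  FleetOne: 0.07 × 0.05 = 0.0035
Total = 0.13133.
Largest term belongs to Arrow, so Arrow is most probable.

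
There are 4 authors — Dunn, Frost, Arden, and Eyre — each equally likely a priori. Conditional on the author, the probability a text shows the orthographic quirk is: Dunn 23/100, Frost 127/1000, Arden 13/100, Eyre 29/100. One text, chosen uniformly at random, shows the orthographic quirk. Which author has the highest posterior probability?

With a uniform prior (1/4 each), posterior ∝ likelihood:
  Dunn: 0.23
  Frost: 0.127
  Arden: 0.13
  Eyre: 0.29
Normalizing constant = 0.777.
Largest term belongs to Eyre, so Eyre is most probable.

Eyre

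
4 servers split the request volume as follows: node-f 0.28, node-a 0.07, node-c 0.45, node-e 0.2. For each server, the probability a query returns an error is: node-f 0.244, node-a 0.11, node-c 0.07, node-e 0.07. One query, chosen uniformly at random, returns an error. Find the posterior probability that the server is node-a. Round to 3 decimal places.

0.063

By Bayes' rule, posterior ∝ prior × likelihood:
  node-f: 0.28 × 0.244 = 0.06832
  node-a: 0.07 × 0.11 = 0.0077
  node-c: 0.45 × 0.07 = 0.0315
  node-e: 0.2 × 0.07 = 0.014
Normalizing constant = 0.12152.
P(node-a | evidence) = 0.0077 / 0.12152 ≈ 0.063.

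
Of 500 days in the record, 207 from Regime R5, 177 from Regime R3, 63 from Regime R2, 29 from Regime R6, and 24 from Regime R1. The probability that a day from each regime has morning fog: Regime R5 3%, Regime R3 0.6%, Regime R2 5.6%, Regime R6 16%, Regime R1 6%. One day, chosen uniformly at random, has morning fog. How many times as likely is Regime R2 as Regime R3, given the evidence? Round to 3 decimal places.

Unnormalized posteriors (prior × likelihood):
  Regime R5: 0.414 × 0.03 = 0.01242
  Regime R3: 0.354 × 0.006 = 0.002124
  Regime R2: 0.126 × 0.056 = 0.007056
  Regime R6: 0.058 × 0.16 = 0.00928
  Regime R1: 0.048 × 0.06 = 0.00288
Total = 0.03376.
The ratio is 0.007056 / 0.002124 (the normalizer cancels) = 3.322.

3.322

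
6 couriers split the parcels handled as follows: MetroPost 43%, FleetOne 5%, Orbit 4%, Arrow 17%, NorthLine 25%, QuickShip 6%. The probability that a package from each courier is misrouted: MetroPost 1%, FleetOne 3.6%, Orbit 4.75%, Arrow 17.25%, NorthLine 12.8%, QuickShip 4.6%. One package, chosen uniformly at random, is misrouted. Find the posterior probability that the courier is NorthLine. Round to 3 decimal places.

0.444

Prior × likelihood for each hypothesis:
  MetroPost: 0.43 × 0.01 = 0.0043
  FleetOne: 0.05 × 0.036 = 0.0018
  Orbit: 0.04 × 0.0475 = 0.0019
  Arrow: 0.17 × 0.1725 = 0.029325
  NorthLine: 0.25 × 0.128 = 0.032
  QuickShip: 0.06 × 0.046 = 0.00276
Normalizing constant = 0.072085.
P(NorthLine | evidence) = 0.032 / 0.072085 ≈ 0.444.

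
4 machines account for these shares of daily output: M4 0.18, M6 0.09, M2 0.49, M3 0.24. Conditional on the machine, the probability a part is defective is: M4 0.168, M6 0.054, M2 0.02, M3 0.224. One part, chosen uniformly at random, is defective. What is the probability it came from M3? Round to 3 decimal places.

Unnormalized posteriors (prior × likelihood):
  M4: 0.18 × 0.168 = 0.03024
  M6: 0.09 × 0.054 = 0.00486
  M2: 0.49 × 0.02 = 0.0098
  M3: 0.24 × 0.224 = 0.05376
Sum = 0.09866.
P(M3 | evidence) = 0.05376 / 0.09866 ≈ 0.545.

0.545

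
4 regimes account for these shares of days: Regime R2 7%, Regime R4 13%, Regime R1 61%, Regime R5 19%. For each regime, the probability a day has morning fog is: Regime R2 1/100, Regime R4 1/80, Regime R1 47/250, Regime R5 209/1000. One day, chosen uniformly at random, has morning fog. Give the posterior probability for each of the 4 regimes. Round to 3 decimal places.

By Bayes' rule, posterior ∝ prior × likelihood:
  Regime R2: 0.07 × 0.01 = 0.0007
  Regime R4: 0.13 × 0.0125 = 0.001625
  Regime R1: 0.61 × 0.188 = 0.11468
  Regime R5: 0.19 × 0.209 = 0.03971
Normalizing constant = 0.156715.
P(Regime R2 | fog) = 0.0007/0.156715 ≈ 0.004
P(Regime R4 | fog) = 0.001625/0.156715 ≈ 0.010
P(Regime R1 | fog) = 0.11468/0.156715 ≈ 0.732
P(Regime R5 | fog) = 0.03971/0.156715 ≈ 0.253

Regime R2 0.004, Regime R4 0.010, Regime R1 0.732, Regime R5 0.253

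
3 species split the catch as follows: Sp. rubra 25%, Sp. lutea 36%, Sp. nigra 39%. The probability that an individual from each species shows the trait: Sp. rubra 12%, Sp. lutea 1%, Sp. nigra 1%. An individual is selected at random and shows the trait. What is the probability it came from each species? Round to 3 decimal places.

By Bayes' rule, posterior ∝ prior × likelihood:
  Sp. rubra: 0.25 × 0.12 = 0.03
  Sp. lutea: 0.36 × 0.01 = 0.0036
  Sp. nigra: 0.39 × 0.01 = 0.0039
Normalizing constant = 0.0375.
P(Sp. rubra | trait) = 0.03/0.0375 ≈ 0.800
P(Sp. lutea | trait) = 0.0036/0.0375 ≈ 0.096
P(Sp. nigra | trait) = 0.0039/0.0375 ≈ 0.104

Sp. rubra 0.800, Sp. lutea 0.096, Sp. nigra 0.104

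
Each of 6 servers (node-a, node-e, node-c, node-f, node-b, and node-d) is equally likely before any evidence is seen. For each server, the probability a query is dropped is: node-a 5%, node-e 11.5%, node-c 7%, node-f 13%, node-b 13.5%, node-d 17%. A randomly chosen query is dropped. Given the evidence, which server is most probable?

node-d

With a uniform prior (1/6 each), posterior ∝ likelihood:
  node-a: 0.05
  node-e: 0.115
  node-c: 0.07
  node-f: 0.13
  node-b: 0.135
  node-d: 0.17
Normalizing constant = 0.67.
Largest term belongs to node-d, so node-d is most probable.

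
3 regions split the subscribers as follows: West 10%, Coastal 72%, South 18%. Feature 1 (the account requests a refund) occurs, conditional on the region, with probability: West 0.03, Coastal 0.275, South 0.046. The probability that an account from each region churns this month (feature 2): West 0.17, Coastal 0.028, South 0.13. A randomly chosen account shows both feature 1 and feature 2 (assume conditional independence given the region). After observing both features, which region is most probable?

Coastal

Compute prior × likelihood for every hypothesis:
  West: 0.1 × 0.03 × 0.17 = 0.00051
  Coastal: 0.72 × 0.275 × 0.028 = 0.005544
  South: 0.18 × 0.046 × 0.13 = 0.0010764
Sum = 0.0071304.
Largest term belongs to Coastal, so Coastal is most probable.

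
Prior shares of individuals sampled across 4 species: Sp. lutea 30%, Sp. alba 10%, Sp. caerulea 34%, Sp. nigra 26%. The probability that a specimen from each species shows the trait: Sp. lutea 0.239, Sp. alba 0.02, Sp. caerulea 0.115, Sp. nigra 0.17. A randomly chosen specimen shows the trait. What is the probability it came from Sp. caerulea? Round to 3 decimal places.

0.249

Unnormalized posteriors (prior × likelihood):
  Sp. lutea: 0.3 × 0.239 = 0.0717
  Sp. alba: 0.1 × 0.02 = 0.002
  Sp. caerulea: 0.34 × 0.115 = 0.0391
  Sp. nigra: 0.26 × 0.17 = 0.0442
Normalizing constant = 0.157.
P(Sp. caerulea | evidence) = 0.0391 / 0.157 ≈ 0.249.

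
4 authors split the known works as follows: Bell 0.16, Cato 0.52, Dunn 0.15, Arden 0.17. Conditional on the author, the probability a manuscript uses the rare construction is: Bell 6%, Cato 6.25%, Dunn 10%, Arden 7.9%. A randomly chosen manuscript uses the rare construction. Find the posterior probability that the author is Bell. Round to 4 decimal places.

By Bayes' rule, posterior ∝ prior × likelihood:
  Bell: 0.16 × 0.06 = 0.0096
  Cato: 0.52 × 0.0625 = 0.0325
  Dunn: 0.15 × 0.1 = 0.015
  Arden: 0.17 × 0.079 = 0.01343
Sum = 0.07053.
P(Bell | evidence) = 0.0096 / 0.07053 ≈ 0.1361.

0.1361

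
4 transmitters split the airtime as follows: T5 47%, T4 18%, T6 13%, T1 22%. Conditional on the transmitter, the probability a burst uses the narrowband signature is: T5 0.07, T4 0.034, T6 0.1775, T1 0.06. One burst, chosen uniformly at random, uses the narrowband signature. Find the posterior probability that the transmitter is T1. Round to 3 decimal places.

0.175

Compute prior × likelihood for every hypothesis:
  T5: 0.47 × 0.07 = 0.0329
  T4: 0.18 × 0.034 = 0.00612
  T6: 0.13 × 0.1775 = 0.023075
  T1: 0.22 × 0.06 = 0.0132
Sum = 0.075295.
P(T1 | evidence) = 0.0132 / 0.075295 ≈ 0.175.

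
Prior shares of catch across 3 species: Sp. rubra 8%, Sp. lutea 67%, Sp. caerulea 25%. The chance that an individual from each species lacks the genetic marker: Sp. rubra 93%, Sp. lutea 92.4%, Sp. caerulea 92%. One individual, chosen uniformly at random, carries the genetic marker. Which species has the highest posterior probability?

Taking complements, P(marker | each) = Sp. rubra 0.07, Sp. lutea 0.076, Sp. caerulea 0.08.
Prior × likelihood for each hypothesis:
  Sp. rubra: 0.08 × 0.07 = 0.0056
  Sp. lutea: 0.67 × 0.076 = 0.05092
  Sp. caerulea: 0.25 × 0.08 = 0.02
Normalizing constant = 0.07652.
Largest term belongs to Sp. lutea, so Sp. lutea is most probable.

Sp. lutea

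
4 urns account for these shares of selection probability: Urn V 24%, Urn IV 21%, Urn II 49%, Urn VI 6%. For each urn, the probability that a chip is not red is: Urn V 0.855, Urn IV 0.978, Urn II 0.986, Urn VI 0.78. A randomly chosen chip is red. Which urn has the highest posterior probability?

Taking complements, P(red | each) = Urn V 0.145, Urn IV 0.022, Urn II 0.014, Urn VI 0.22.
Unnormalized posteriors (prior × likelihood):
  Urn V: 0.24 × 0.145 = 0.0348
  Urn IV: 0.21 × 0.022 = 0.00462
  Urn II: 0.49 × 0.014 = 0.00686
  Urn VI: 0.06 × 0.22 = 0.0132
Total = 0.05948.
Largest term belongs to Urn V, so Urn V is most probable.

Urn V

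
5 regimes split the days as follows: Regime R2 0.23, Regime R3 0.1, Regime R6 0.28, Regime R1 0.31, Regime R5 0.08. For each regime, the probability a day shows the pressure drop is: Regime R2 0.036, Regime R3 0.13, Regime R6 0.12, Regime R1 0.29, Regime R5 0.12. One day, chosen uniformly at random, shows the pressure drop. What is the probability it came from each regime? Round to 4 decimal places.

By Bayes' rule, posterior ∝ prior × likelihood:
  Regime R2: 0.23 × 0.036 = 0.00828
  Regime R3: 0.1 × 0.13 = 0.013
  Regime R6: 0.28 × 0.12 = 0.0336
  Regime R1: 0.31 × 0.29 = 0.0899
  Regime R5: 0.08 × 0.12 = 0.0096
Total = 0.15438.
P(Regime R2 | drop) = 0.00828/0.15438 ≈ 0.0536
P(Regime R3 | drop) = 0.013/0.15438 ≈ 0.0842
P(Regime R6 | drop) = 0.0336/0.15438 ≈ 0.2176
P(Regime R1 | drop) = 0.0899/0.15438 ≈ 0.5823
P(Regime R5 | drop) = 0.0096/0.15438 ≈ 0.0622
(Check: 0.0536+0.0842+0.2176+0.5823+0.0622 = 0.9999.)

Regime R2 0.0536, Regime R3 0.0842, Regime R6 0.2176, Regime R1 0.5823, Regime R5 0.0622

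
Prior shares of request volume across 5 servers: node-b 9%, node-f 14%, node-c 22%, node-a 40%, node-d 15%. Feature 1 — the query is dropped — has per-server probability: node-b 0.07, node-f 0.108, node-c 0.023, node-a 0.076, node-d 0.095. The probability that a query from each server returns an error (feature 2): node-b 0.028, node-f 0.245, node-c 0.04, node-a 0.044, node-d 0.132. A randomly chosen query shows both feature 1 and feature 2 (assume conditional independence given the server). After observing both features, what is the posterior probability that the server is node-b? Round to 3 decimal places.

Unnormalized posteriors (prior × likelihood):
  node-b: 0.09 × 0.07 × 0.028 = 0.0001764
  node-f: 0.14 × 0.108 × 0.245 = 0.0037044
  node-c: 0.22 × 0.023 × 0.04 = 0.0002024
  node-a: 0.4 × 0.076 × 0.044 = 0.0013376
  node-d: 0.15 × 0.095 × 0.132 = 0.001881
Total = 0.0073018.
P(node-b | evidence) = 0.0001764 / 0.0073018 ≈ 0.024.

0.024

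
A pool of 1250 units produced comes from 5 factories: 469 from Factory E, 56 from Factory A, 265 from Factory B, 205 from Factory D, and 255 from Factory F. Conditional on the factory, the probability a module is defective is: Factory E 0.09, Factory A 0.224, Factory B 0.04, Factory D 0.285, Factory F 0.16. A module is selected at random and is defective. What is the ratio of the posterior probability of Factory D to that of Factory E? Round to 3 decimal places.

Prior × likelihood for each hypothesis:
  Factory E: 0.3752 × 0.09 = 0.033768
  Factory A: 0.0448 × 0.224 = 0.0100352
  Factory B: 0.212 × 0.04 = 0.00848
  Factory D: 0.164 × 0.285 = 0.04674
  Factory F: 0.204 × 0.16 = 0.03264
Total = 0.1316632.
The ratio is 0.04674 / 0.033768 (the normalizer cancels) = 1.384.

1.384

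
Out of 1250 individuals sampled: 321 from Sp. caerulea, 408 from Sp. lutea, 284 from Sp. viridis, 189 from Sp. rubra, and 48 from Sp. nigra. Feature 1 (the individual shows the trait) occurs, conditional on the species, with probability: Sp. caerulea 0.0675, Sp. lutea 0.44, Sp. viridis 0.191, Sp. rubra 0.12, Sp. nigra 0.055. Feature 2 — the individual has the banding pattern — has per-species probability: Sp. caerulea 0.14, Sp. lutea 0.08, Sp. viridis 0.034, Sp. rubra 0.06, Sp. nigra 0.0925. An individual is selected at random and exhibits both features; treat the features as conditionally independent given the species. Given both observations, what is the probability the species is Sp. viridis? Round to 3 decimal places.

Compute prior × likelihood for every hypothesis:
  Sp. caerulea: 0.2568 × 0.0675 × 0.14 = 0.00242676
  Sp. lutea: 0.3264 × 0.44 × 0.08 = 0.01148928
  Sp. viridis: 0.2272 × 0.191 × 0.034 = 0.0014754368
  Sp. rubra: 0.1512 × 0.12 × 0.06 = 0.00108864
  Sp. nigra: 0.0384 × 0.055 × 0.0925 = 0.00019536
Total = 0.0166754768.
P(Sp. viridis | evidence) = 0.0014754368 / 0.0166754768 ≈ 0.088.

0.088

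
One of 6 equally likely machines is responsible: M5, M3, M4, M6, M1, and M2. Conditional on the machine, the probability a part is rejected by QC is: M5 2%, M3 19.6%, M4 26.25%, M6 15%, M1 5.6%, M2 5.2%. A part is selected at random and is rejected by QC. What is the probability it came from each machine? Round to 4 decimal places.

M5 0.0272, M3 0.2661, M4 0.3564, M6 0.2037, M1 0.0760, M2 0.0706

Since the prior is uniform, the posterior is proportional to the likelihood:
  M5: 0.02
  M3: 0.196
  M4: 0.2625
  M6: 0.15
  M1: 0.056
  M2: 0.052
Total = 0.7365.
P(M5 | rejected) = 0.02/0.7365 ≈ 0.0272
P(M3 | rejected) = 0.196/0.7365 ≈ 0.2661
P(M4 | rejected) = 0.2625/0.7365 ≈ 0.3564
P(M6 | rejected) = 0.15/0.7365 ≈ 0.2037
P(M1 | rejected) = 0.056/0.7365 ≈ 0.0760
P(M2 | rejected) = 0.052/0.7365 ≈ 0.0706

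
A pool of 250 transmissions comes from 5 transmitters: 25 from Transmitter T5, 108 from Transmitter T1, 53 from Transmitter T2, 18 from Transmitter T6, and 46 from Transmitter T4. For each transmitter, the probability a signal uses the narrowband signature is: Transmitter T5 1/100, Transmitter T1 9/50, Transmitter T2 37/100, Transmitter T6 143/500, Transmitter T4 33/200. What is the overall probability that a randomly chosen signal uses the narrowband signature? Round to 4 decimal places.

0.2082

By Bayes' rule, posterior ∝ prior × likelihood:
  Transmitter T5: 0.1 × 0.01 = 0.001
  Transmitter T1: 0.432 × 0.18 = 0.07776
  Transmitter T2: 0.212 × 0.37 = 0.07844
  Transmitter T6: 0.072 × 0.286 = 0.020592
  Transmitter T4: 0.184 × 0.165 = 0.03036
P(narrowband) = 0.001 + 0.07776 + 0.07844 + 0.020592 + 0.03036 = 0.208152 → 0.2082.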